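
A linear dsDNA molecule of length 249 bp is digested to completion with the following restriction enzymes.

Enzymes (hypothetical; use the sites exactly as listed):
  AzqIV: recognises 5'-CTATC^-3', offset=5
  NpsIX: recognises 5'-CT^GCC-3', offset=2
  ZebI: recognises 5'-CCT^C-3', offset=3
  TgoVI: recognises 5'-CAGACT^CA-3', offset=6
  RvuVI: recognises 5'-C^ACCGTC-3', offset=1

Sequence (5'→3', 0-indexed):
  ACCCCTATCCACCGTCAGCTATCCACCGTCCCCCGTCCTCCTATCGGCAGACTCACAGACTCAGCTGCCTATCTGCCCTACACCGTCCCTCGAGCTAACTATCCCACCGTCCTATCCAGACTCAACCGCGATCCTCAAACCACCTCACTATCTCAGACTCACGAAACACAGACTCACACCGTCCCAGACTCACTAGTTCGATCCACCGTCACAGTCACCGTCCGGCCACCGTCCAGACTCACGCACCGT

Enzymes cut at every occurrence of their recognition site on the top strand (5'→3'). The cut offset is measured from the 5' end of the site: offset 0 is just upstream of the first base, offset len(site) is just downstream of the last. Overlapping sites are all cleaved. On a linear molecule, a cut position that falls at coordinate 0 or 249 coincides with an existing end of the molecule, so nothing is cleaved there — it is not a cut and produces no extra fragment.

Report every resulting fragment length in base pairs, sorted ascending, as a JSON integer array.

Scan for sites:
  AzqIV (CTATC, off=5): starts [4, 18, 40, 68, 98, 111, 147] → cuts [9, 23, 45, 73, 103, 116, 152]
  NpsIX (CTGCC, off=2): starts [64, 72] → cuts [66, 74]
  ZebI (CCTC, off=3): starts [36, 87, 132, 142] → cuts [39, 90, 135, 145]
  TgoVI (CAGACTCA, off=6): starts [47, 55, 116, 153, 168, 184, 233] → cuts [53, 61, 122, 159, 174, 190, 239]
  RvuVI (CACCGTC, off=1): starts [9, 23, 80, 104, 176, 203, 215, 226] → cuts [10, 24, 81, 105, 177, 204, 216, 227]

Pooled cuts: [9, 10, 23, 24, 39, 45, 53, 61, 66, 73, 74, 81, 90, 103, 105, 116, 122, 135, 145, 152, 159, 174, 177, 190, 204, 216, 227, 239]

Fragments:
  [0,9): 9 bp
  [9,10): 1 bp
  [10,23): 13 bp
  [23,24): 1 bp
  [24,39): 15 bp
  [39,45): 6 bp
  [45,53): 8 bp
  [53,61): 8 bp
  [61,66): 5 bp
  [66,73): 7 bp
  [73,74): 1 bp
  [74,81): 7 bp
  [81,90): 9 bp
  [90,103): 13 bp
  [103,105): 2 bp
  [105,116): 11 bp
  [116,122): 6 bp
  [122,135): 13 bp
  [135,145): 10 bp
  [145,152): 7 bp
  [152,159): 7 bp
  [159,174): 15 bp
  [174,177): 3 bp
  [177,190): 13 bp
  [190,204): 14 bp
  [204,216): 12 bp
  [216,227): 11 bp
  [227,239): 12 bp
  [239,249): 10 bp

[1,1,1,2,3,5,6,6,7,7,7,7,8,8,9,9,10,10,11,11,12,12,13,13,13,13,14,15,15]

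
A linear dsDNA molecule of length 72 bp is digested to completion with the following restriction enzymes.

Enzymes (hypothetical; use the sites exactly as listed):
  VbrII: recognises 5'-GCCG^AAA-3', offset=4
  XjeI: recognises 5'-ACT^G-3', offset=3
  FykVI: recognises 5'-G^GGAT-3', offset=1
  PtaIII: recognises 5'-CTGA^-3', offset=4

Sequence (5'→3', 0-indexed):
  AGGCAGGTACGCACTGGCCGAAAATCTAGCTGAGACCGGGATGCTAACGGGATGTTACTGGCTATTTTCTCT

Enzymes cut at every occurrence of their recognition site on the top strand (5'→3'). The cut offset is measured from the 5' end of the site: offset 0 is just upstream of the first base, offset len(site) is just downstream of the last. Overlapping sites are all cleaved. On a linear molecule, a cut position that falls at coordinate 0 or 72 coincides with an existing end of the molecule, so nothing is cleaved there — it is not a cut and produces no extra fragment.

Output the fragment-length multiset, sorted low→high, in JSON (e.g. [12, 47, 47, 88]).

Site scan:
  VbrII GCCGAAA/4: at [16] ⇒ [20]
  XjeI ACTG/3: at [12, 56] ⇒ [15, 59]
  FykVI GGGAT/1: at [37, 48] ⇒ [38, 49]
  PtaIII CTGA/4: at [29] ⇒ [33]

All cut coordinates (distinct, sorted): [15, 20, 33, 38, 49, 59]

Fragments:
  [0,15): 15 bp
  [15,20): 5 bp
  [20,33): 13 bp
  [33,38): 5 bp
  [38,49): 11 bp
  [49,59): 10 bp
  [59,72): 13 bp

[5,5,10,11,13,13,15]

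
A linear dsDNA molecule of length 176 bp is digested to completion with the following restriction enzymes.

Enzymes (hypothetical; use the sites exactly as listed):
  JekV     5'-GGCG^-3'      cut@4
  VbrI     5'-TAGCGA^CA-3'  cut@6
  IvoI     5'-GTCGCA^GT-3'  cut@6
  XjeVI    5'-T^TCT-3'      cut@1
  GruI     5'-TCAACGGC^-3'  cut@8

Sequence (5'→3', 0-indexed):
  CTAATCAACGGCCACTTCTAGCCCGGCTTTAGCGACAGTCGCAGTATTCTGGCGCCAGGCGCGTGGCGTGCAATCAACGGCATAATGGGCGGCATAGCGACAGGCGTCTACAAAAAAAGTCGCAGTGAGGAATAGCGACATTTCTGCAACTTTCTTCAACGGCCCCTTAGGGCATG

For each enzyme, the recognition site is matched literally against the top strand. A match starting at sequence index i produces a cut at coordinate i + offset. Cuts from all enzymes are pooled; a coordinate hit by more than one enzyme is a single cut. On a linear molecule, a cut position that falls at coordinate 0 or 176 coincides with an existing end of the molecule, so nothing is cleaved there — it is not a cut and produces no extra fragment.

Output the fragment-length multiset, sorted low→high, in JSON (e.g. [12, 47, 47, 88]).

[4,4,4,6,7,7,7,8,9,10,10,11,12,13,13,14,18,19]

Site scan:
  JekV (GGCG, off=4): starts [50, 57, 64, 87, 102] → cuts [54, 61, 68, 91, 106]
  VbrI (TAGCGACA, off=6): starts [29, 94, 132] → cuts [35, 100, 138]
  IvoI (GTCGCAGT, off=6): starts [37, 118] → cuts [43, 124]
  XjeVI (TTCT, off=1): starts [15, 46, 141, 151] → cuts [16, 47, 142, 152]
  GruI (TCAACGGC, off=8): starts [4, 73, 155] → cuts [12, 81, 163]

Pooled cuts: [12, 16, 35, 43, 47, 54, 61, 68, 81, 91, 100, 106, 124, 138, 142, 152, 163]

Fragment lengths:
  [0,12): 12 bp
  [12,16): 4 bp
  [16,35): 19 bp
  [35,43): 8 bp
  [43,47): 4 bp
  [47,54): 7 bp
  [54,61): 7 bp
  [61,68): 7 bp
  [68,81): 13 bp
  [81,91): 10 bp
  [91,100): 9 bp
  [100,106): 6 bp
  [106,124): 18 bp
  [124,138): 14 bp
  [138,142): 4 bp
  [142,152): 10 bp
  [152,163): 11 bp
  [163,176): 13 bp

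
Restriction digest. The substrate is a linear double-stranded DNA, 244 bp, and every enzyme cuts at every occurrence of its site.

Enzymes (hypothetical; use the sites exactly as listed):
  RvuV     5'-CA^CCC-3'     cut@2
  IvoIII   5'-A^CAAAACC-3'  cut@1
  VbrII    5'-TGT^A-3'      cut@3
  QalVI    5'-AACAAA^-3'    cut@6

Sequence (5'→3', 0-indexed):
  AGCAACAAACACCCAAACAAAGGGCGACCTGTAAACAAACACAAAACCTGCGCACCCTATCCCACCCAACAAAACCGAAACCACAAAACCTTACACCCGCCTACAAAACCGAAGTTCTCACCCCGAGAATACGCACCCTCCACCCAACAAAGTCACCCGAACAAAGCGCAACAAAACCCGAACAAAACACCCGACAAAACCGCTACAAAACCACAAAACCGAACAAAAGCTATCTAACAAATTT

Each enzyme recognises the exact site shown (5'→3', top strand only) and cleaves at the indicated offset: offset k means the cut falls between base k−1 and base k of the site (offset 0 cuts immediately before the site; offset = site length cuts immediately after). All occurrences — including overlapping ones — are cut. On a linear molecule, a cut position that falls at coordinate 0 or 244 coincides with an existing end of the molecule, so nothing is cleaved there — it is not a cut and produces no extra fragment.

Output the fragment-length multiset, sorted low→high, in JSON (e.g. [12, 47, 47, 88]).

[2,2,3,3,4,4,4,5,5,6,7,7,8,8,9,9,10,10,10,10,11,11,11,12,13,14,14,15,17]

Scan for sites:
  RvuV (CACCC, off=2): starts [9, 52, 62, 93, 118, 133, 140, 153, 187] → cuts [11, 54, 64, 95, 120, 135, 142, 155, 189]
  IvoIII (ACAAAACC, off=1): starts [40, 68, 82, 102, 170, 193, 204, 212] → cuts [41, 69, 83, 103, 171, 194, 205, 213]
  VbrII (TGTA, off=3): starts [29] → cuts [32]
  QalVI (AACAAA, off=6): starts [3, 15, 33, 67, 145, 159, 169, 180, 221, 235] → cuts [9, 21, 39, 73, 151, 165, 175, 186, 227, 241]

All cut coordinates (distinct, sorted): [9, 11, 21, 32, 39, 41, 54, 64, 69, 73, 83, 95, 103, 120, 135, 142, 151, 155, 165, 171, 175, 186, 189, 194, 205, 213, 227, 241]

Fragments:
  [0,9): 9 bp
  [9,11): 2 bp
  [11,21): 10 bp
  [21,32): 11 bp
  [32,39): 7 bp
  [39,41): 2 bp
  [41,54): 13 bp
  [54,64): 10 bp
  [64,69): 5 bp
  [69,73): 4 bp
  [73,83): 10 bp
  [83,95): 12 bp
  [95,103): 8 bp
  [103,120): 17 bp
  [120,135): 15 bp
  [135,142): 7 bp
  [142,151): 9 bp
  [151,155): 4 bp
  [155,165): 10 bp
  [165,171): 6 bp
  [171,175): 4 bp
  [175,186): 11 bp
  [186,189): 3 bp
  [189,194): 5 bp
  [194,205): 11 bp
  [205,213): 8 bp
  [213,227): 14 bp
  [227,241): 14 bp
  [241,244): 3 bp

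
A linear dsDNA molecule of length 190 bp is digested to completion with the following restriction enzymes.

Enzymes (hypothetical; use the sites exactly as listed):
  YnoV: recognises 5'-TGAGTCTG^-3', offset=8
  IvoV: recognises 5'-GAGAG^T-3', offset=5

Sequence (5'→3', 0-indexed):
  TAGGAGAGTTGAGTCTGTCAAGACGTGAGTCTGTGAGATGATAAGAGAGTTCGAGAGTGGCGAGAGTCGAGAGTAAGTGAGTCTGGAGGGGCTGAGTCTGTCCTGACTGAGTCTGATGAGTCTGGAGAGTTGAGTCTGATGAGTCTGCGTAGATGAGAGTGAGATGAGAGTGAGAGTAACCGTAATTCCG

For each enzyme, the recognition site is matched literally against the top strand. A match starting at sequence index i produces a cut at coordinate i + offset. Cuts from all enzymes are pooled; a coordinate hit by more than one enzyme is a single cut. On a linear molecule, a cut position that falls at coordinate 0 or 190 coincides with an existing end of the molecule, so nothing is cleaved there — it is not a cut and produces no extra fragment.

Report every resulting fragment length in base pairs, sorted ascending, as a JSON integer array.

[5,6,7,8,8,9,9,9,9,9,11,12,12,14,15,15,16,16]

Scan for sites:
  YnoV (TGAGTCTG, off=8): starts [9, 25, 77, 92, 107, 116, 130, 139] → cuts [17, 33, 85, 100, 115, 124, 138, 147]
  IvoV (GAGAGT, off=5): starts [3, 44, 52, 61, 68, 124, 154, 165, 171] → cuts [8, 49, 57, 66, 73, 129, 159, 170, 176]

All cut coordinates (distinct, sorted): [8, 17, 33, 49, 57, 66, 73, 85, 100, 115, 124, 129, 138, 147, 159, 170, 176]

Fragments:
  [0,8): 8 bp
  [8,17): 9 bp
  [17,33): 16 bp
  [33,49): 16 bp
  [49,57): 8 bp
  [57,66): 9 bp
  [66,73): 7 bp
  [73,85): 12 bp
  [85,100): 15 bp
  [100,115): 15 bp
  [115,124): 9 bp
  [124,129): 5 bp
  [129,138): 9 bp
  [138,147): 9 bp
  [147,159): 12 bp
  [159,170): 11 bp
  [170,176): 6 bp
  [176,190): 14 bp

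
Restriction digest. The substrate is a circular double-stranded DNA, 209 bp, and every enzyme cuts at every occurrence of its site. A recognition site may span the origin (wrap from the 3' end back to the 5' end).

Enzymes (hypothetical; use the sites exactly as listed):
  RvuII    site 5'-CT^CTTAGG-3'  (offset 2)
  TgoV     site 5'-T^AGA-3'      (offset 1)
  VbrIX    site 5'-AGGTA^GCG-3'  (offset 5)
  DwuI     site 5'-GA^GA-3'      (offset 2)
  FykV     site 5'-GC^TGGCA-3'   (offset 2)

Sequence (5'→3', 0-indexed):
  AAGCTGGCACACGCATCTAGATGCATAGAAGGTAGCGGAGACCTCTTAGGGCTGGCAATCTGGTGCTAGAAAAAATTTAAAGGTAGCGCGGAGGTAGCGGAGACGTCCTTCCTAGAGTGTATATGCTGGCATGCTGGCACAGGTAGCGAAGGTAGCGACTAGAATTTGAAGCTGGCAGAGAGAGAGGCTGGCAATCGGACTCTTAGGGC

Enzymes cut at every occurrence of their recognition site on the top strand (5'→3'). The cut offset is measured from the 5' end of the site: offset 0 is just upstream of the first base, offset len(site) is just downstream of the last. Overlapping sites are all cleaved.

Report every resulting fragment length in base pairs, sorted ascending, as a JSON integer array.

[2,2,5,5,5,5,6,7,8,8,8,8,9,11,11,12,12,12,13,13,14,15,18]

Per-enzyme occurrences:
  RvuII (CTCTTAGG, off=2): starts [42, 199] → cuts [44, 201]
  TgoV (TAGA, off=1): starts [17, 25, 66, 112, 159] → cuts [18, 26, 67, 113, 160]
  VbrIX (AGGTAGCG, off=5): starts [29, 80, 91, 140, 149] → cuts [34, 85, 96, 145, 154]
  DwuI (GAGA, off=2): starts [37, 99, 177, 179, 181] → cuts [39, 101, 179, 181, 183]
  FykV (GCTGGCA, off=2): starts [2, 50, 124, 132, 170, 186] → cuts [4, 52, 126, 134, 172, 188]

Pooled cuts: [4, 18, 26, 34, 39, 44, 52, 67, 85, 96, 101, 113, 126, 134, 145, 154, 160, 172, 179, 181, 183, 188, 201]

Fragments:
  4→18: 14 bp
  18→26: 8 bp
  26→34: 8 bp
  34→39: 5 bp
  39→44: 5 bp
  44→52: 8 bp
  52→67: 15 bp
  67→85: 18 bp
  85→96: 11 bp
  96→101: 5 bp
  101→113: 12 bp
  113→126: 13 bp
  126→134: 8 bp
  134→145: 11 bp
  145→154: 9 bp
  154→160: 6 bp
  160→172: 12 bp
  172→179: 7 bp
  179→181: 2 bp
  181→183: 2 bp
  183→188: 5 bp
  188→201: 13 bp
  201→4 (wrap): 209-201+4 = 12 bp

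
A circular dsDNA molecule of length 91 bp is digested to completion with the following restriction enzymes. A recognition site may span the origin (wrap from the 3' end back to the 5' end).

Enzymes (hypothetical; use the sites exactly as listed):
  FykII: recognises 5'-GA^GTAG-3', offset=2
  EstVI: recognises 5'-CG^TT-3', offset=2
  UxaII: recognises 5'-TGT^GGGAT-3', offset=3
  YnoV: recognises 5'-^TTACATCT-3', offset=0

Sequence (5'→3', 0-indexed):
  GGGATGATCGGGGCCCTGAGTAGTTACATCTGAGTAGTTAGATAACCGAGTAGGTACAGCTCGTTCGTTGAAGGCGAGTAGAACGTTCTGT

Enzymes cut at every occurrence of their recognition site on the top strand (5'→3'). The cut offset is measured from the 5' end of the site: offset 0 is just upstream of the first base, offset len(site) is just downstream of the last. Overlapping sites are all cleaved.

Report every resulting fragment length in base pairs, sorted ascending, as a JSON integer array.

[4,4,6,8,10,10,14,16,19]

Scan for sites:
  FykII GAGTAG/2: at [17, 31, 47, 75] ⇒ [19, 33, 49, 77]
  EstVI CGTT/2: at [61, 65, 83] ⇒ [63, 67, 85]
  UxaII TGTGGGAT/3: at [88] ⇒ [0]
  YnoV TTACATCT/0: at [23] ⇒ [23]

All cut coordinates (distinct, sorted): [0, 19, 23, 33, 49, 63, 67, 77, 85]

Fragment lengths:
  0→19: 19 bp
  19→23: 4 bp
  23→33: 10 bp
  33→49: 16 bp
  49→63: 14 bp
  63→67: 4 bp
  67→77: 10 bp
  77→85: 8 bp
  85→0 (wrap): 91-85+0 = 6 bp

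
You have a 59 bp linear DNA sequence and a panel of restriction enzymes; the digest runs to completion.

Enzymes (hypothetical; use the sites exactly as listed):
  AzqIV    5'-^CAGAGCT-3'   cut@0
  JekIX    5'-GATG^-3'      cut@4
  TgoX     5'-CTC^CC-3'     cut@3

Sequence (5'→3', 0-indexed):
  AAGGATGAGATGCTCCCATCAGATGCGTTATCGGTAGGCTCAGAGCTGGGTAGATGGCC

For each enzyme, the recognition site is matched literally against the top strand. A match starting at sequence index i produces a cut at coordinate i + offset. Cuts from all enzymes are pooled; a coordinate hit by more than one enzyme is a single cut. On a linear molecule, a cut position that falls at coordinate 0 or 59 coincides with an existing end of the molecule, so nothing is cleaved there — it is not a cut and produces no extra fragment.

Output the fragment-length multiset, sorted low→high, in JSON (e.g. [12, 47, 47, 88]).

Site scan:
  AzqIV (CAGAGCT, off=0): starts [40] → cuts [40]
  JekIX (GATG, off=4): starts [3, 8, 21, 52] → cuts [7, 12, 25, 56]
  TgoX (CTCCC, off=3): starts [12] → cuts [15]

All cut coordinates (distinct, sorted): [7, 12, 15, 25, 40, 56]

Fragments:
  [0,7): 7 bp
  [7,12): 5 bp
  [12,15): 3 bp
  [15,25): 10 bp
  [25,40): 15 bp
  [40,56): 16 bp
  [56,59): 3 bp

[3,3,5,7,10,15,16]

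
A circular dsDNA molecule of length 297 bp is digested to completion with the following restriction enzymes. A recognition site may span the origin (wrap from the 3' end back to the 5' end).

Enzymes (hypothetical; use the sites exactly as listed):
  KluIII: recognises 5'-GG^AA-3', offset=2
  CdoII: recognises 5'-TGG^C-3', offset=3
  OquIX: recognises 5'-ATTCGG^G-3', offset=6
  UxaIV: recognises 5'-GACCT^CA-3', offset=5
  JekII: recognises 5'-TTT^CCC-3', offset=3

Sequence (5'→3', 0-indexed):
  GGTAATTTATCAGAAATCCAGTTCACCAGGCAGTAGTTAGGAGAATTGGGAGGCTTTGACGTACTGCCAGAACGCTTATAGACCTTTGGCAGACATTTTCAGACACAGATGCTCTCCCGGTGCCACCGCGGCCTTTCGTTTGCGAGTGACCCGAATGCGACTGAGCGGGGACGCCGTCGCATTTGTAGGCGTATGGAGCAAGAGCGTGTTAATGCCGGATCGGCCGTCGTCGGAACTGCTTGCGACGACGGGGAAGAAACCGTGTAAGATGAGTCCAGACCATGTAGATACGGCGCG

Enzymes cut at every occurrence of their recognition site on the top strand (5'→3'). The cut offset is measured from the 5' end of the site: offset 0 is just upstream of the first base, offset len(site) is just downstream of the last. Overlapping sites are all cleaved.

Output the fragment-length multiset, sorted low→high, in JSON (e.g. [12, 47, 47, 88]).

[20,133,144]

Scan for sites:
  KluIII (GGAA, off=2): starts [231, 251] → cuts [233, 253]
  CdoII (TGGC, off=3): starts [86] → cuts [89]
  OquIX (ATTCGGG, off=6): no sites
  UxaIV (GACCTCA, off=5): no sites
  JekII (TTTCCC, off=3): no sites

Pooled cuts: [89, 233, 253]

Fragments:
  89→233: 144 bp
  233→253: 20 bp
  253→89 (wrap): 297-253+89 = 133 bp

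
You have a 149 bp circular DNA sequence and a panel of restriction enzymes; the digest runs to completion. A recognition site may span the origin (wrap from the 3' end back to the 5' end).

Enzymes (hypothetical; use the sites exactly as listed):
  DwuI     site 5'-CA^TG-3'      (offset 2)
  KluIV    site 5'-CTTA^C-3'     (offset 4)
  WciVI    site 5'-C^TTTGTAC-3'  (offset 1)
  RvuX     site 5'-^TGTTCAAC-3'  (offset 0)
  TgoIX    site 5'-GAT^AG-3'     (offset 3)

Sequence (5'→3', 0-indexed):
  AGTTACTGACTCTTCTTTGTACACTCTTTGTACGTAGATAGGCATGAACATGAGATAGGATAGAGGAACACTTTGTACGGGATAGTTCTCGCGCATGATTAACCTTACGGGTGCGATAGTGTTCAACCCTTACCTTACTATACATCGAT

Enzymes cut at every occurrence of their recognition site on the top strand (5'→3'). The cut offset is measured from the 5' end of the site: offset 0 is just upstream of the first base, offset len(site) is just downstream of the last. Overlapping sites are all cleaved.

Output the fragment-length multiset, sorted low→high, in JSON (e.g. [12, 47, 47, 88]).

[2,5,5,5,6,6,10,10,11,12,12,12,12,13,13,15]

Site scan:
  DwuI CATG/2: at [42, 48, 93] ⇒ [44, 50, 95]
  KluIV CTTAC/4: at [103, 128, 133] ⇒ [107, 132, 137]
  WciVI CTTTGTAC/1: at [14, 25, 70] ⇒ [15, 26, 71]
  RvuX TGTTCAAC/0: at [119] ⇒ [119]
  TgoIX GATAG/3: at [36, 53, 58, 80, 114, 146] ⇒ [0, 39, 56, 61, 83, 117]

All cut coordinates (distinct, sorted): [0, 15, 26, 39, 44, 50, 56, 61, 71, 83, 95, 107, 117, 119, 132, 137]

Fragments:
  0→15: 15 bp
  15→26: 11 bp
  26→39: 13 bp
  39→44: 5 bp
  44→50: 6 bp
  50→56: 6 bp
  56→61: 5 bp
  61→71: 10 bp
  71→83: 12 bp
  83→95: 12 bp
  95→107: 12 bp
  107→117: 10 bp
  117→119: 2 bp
  119→132: 13 bp
  132→137: 5 bp
  137→0 (wrap): 149-137+0 = 12 bp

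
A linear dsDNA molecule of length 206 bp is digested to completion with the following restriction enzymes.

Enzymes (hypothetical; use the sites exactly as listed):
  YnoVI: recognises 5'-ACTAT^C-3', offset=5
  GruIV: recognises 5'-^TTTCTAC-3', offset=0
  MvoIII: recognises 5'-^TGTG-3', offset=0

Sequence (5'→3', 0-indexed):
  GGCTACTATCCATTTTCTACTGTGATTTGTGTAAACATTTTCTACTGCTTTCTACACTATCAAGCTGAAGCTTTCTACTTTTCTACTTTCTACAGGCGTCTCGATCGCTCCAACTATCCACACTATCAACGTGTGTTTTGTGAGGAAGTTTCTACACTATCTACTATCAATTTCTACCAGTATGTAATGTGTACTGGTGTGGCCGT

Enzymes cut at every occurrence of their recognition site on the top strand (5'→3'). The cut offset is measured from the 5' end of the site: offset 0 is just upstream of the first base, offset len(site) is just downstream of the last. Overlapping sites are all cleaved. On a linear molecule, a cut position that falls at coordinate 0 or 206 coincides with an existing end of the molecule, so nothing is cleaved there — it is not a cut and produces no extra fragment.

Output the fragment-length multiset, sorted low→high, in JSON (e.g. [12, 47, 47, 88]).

Site scan:
  YnoVI ACTATC/5: at [4, 55, 112, 121, 155, 162] ⇒ [9, 60, 117, 126, 160, 167]
  GruIV TTTCTAC/0: at [13, 38, 48, 71, 79, 86, 148, 170] ⇒ [13, 38, 48, 71, 79, 86, 148, 170]
  MvoIII TGTG/0: at [20, 27, 131, 138, 187, 197] ⇒ [20, 27, 131, 138, 187, 197]

Pooled cuts: [9, 13, 20, 27, 38, 48, 60, 71, 79, 86, 117, 126, 131, 138, 148, 160, 167, 170, 187, 197]

Fragment lengths:
  [0,9): 9 bp
  [9,13): 4 bp
  [13,20): 7 bp
  [20,27): 7 bp
  [27,38): 11 bp
  [38,48): 10 bp
  [48,60): 12 bp
  [60,71): 11 bp
  [71,79): 8 bp
  [79,86): 7 bp
  [86,117): 31 bp
  [117,126): 9 bp
  [126,131): 5 bp
  [131,138): 7 bp
  [138,148): 10 bp
  [148,160): 12 bp
  [160,167): 7 bp
  [167,170): 3 bp
  [170,187): 17 bp
  [187,197): 10 bp
  [197,206): 9 bp

[3,4,5,7,7,7,7,7,8,9,9,9,10,10,10,11,11,12,12,17,31]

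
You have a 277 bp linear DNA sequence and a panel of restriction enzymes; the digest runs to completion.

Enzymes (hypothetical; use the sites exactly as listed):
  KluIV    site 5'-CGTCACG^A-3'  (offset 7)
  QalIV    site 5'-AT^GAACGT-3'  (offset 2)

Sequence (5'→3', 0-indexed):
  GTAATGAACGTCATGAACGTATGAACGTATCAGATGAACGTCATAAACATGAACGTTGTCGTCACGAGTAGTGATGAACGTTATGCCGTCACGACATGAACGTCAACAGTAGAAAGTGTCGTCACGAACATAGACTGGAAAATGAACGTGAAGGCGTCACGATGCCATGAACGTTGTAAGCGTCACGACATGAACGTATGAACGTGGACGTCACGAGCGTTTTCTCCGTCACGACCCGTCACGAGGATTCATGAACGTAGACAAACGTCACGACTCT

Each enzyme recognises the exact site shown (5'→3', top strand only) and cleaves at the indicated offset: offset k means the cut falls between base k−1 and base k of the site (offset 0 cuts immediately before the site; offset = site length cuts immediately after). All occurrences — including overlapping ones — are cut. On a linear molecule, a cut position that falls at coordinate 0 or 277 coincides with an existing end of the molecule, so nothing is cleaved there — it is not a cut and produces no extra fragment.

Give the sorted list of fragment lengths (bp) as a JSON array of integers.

Scan for sites:
  KluIV (CGTCACGA, off=7): starts [59, 86, 119, 154, 180, 208, 226, 236, 265] → cuts [66, 93, 126, 161, 187, 215, 233, 243, 272]
  QalIV (ATGAACGT, off=2): starts [3, 12, 20, 33, 48, 73, 95, 141, 166, 189, 197, 250] → cuts [5, 14, 22, 35, 50, 75, 97, 143, 168, 191, 199, 252]

Pooled cuts: [5, 14, 22, 35, 50, 66, 75, 93, 97, 126, 143, 161, 168, 187, 191, 199, 215, 233, 243, 252, 272]

Fragments:
  [0,5): 5 bp
  [5,14): 9 bp
  [14,22): 8 bp
  [22,35): 13 bp
  [35,50): 15 bp
  [50,66): 16 bp
  [66,75): 9 bp
  [75,93): 18 bp
  [93,97): 4 bp
  [97,126): 29 bp
  [126,143): 17 bp
  [143,161): 18 bp
  [161,168): 7 bp
  [168,187): 19 bp
  [187,191): 4 bp
  [191,199): 8 bp
  [199,215): 16 bp
  [215,233): 18 bp
  [233,243): 10 bp
  [243,252): 9 bp
  [252,272): 20 bp
  [272,277): 5 bp

[4,4,5,5,7,8,8,9,9,9,10,13,15,16,16,17,18,18,18,19,20,29]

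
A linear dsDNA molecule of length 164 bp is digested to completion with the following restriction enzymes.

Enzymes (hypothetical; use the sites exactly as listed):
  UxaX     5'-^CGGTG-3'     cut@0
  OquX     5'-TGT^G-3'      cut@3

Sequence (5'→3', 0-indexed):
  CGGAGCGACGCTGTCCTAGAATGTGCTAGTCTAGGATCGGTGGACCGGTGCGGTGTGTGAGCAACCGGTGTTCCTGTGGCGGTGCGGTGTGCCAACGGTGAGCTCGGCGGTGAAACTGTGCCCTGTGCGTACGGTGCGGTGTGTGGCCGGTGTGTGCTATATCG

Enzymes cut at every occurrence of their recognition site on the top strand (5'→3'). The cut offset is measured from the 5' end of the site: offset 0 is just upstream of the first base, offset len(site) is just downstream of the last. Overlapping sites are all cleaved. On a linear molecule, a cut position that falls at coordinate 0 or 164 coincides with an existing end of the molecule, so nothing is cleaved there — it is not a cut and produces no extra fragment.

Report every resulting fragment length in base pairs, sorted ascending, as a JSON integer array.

[2,2,2,2,3,5,5,5,5,5,6,6,6,6,7,7,8,9,12,12,12,13,24]

Scan for sites:
  UxaX (CGGTG, off=0): starts [37, 45, 50, 65, 79, 84, 95, 107, 131, 136, 147] → cuts [37, 45, 50, 65, 79, 84, 95, 107, 131, 136, 147]
  OquX (TGTG, off=3): starts [21, 53, 55, 74, 87, 116, 123, 139, 141, 150, 152] → cuts [24, 56, 58, 77, 90, 119, 126, 142, 144, 153, 155]

Pooled cuts: [24, 37, 45, 50, 56, 58, 65, 77, 79, 84, 90, 95, 107, 119, 126, 131, 136, 142, 144, 147, 153, 155]

Fragment lengths:
  [0,24): 24 bp
  [24,37): 13 bp
  [37,45): 8 bp
  [45,50): 5 bp
  [50,56): 6 bp
  [56,58): 2 bp
  [58,65): 7 bp
  [65,77): 12 bp
  [77,79): 2 bp
  [79,84): 5 bp
  [84,90): 6 bp
  [90,95): 5 bp
  [95,107): 12 bp
  [107,119): 12 bp
  [119,126): 7 bp
  [126,131): 5 bp
  [131,136): 5 bp
  [136,142): 6 bp
  [142,144): 2 bp
  [144,147): 3 bp
  [147,153): 6 bp
  [153,155): 2 bp
  [155,164): 9 bp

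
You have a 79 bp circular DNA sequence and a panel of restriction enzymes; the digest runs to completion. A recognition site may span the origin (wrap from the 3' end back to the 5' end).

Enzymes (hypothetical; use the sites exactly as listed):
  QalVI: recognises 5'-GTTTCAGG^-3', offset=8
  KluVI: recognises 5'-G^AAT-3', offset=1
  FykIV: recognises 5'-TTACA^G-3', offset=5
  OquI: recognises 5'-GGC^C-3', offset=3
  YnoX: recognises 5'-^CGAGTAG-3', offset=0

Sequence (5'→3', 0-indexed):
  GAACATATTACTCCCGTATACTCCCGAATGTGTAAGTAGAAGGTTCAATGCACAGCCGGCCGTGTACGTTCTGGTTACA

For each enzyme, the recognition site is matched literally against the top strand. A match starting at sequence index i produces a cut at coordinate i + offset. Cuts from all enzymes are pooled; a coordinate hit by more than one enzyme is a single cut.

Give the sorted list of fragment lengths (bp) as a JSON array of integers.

Scan for sites:
  QalVI (GTTTCAGG, off=8): no sites
  KluVI GAAT/1: at [25] ⇒ [26]
  FykIV TTACAG/5: at [74] ⇒ [0]
  OquI GGCC/3: at [57] ⇒ [60]
  YnoX (CGAGTAG, off=0): no sites

All cut coordinates (distinct, sorted): [0, 26, 60]

Fragment lengths:
  0→26: 26 bp
  26→60: 34 bp
  60→0 (wrap): 79-60+0 = 19 bp

[19,26,34]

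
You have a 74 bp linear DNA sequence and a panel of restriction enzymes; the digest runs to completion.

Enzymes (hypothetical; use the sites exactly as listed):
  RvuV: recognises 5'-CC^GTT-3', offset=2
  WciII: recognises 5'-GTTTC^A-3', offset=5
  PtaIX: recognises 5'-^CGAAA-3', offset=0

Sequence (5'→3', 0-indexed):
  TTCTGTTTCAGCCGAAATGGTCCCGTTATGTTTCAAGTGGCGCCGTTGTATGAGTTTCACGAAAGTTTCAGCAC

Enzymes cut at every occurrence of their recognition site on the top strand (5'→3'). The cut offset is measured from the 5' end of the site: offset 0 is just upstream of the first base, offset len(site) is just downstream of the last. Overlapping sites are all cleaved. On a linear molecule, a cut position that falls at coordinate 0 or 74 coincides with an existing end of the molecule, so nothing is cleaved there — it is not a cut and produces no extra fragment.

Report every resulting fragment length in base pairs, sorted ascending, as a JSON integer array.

Scan for sites:
  RvuV (CCGTT, off=2): starts [22, 42] → cuts [24, 44]
  WciII (GTTTCA, off=5): starts [4, 29, 53, 64] → cuts [9, 34, 58, 69]
  PtaIX (CGAAA, off=0): starts [12, 59] → cuts [12, 59]

All cut coordinates (distinct, sorted): [9, 12, 24, 34, 44, 58, 59, 69]

Fragment lengths:
  [0,9): 9 bp
  [9,12): 3 bp
  [12,24): 12 bp
  [24,34): 10 bp
  [34,44): 10 bp
  [44,58): 14 bp
  [58,59): 1 bp
  [59,69): 10 bp
  [69,74): 5 bp

[1,3,5,9,10,10,10,12,14]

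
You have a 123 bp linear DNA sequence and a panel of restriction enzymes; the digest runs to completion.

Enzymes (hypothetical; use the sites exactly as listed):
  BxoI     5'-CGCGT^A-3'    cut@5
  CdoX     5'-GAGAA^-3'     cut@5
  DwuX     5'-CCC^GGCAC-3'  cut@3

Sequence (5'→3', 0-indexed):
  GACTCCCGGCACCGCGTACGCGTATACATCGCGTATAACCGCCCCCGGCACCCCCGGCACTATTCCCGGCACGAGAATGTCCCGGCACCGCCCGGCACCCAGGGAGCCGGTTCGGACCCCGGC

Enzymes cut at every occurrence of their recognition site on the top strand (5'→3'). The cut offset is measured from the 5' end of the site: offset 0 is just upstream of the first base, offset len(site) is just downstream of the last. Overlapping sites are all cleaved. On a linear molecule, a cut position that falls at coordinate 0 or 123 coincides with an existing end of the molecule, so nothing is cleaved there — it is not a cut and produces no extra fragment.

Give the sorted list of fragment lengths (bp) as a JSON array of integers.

[6,6,7,9,10,10,10,11,12,12,30]

Per-enzyme occurrences:
  BxoI CGCGTA/5: at [12, 18, 29] ⇒ [17, 23, 34]
  CdoX GAGAA/5: at [72] ⇒ [77]
  DwuX CCCGGCAC/3: at [4, 43, 52, 64, 80, 90] ⇒ [7, 46, 55, 67, 83, 93]

Pooled cuts: [7, 17, 23, 34, 46, 55, 67, 77, 83, 93]

Fragments:
  [0,7): 7 bp
  [7,17): 10 bp
  [17,23): 6 bp
  [23,34): 11 bp
  [34,46): 12 bp
  [46,55): 9 bp
  [55,67): 12 bp
  [67,77): 10 bp
  [77,83): 6 bp
  [83,93): 10 bp
  [93,123): 30 bp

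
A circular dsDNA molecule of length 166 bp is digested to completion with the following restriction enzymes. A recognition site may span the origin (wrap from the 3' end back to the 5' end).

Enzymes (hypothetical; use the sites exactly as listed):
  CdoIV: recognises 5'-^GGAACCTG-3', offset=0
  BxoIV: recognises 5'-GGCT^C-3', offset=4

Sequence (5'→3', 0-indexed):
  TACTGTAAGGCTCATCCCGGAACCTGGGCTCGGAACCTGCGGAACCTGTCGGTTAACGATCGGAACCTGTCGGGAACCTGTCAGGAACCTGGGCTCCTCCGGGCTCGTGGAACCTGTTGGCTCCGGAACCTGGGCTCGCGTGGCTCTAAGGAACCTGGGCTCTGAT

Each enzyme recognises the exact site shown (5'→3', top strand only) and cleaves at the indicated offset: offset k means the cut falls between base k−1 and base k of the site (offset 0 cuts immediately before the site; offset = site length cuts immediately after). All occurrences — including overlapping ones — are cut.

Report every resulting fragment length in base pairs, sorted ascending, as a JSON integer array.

Scan for sites:
  CdoIV (GGAACCTG, off=0): starts [18, 31, 40, 61, 72, 83, 108, 124, 149] → cuts [18, 31, 40, 61, 72, 83, 108, 124, 149]
  BxoIV (GGCTC, off=4): starts [8, 26, 91, 101, 118, 132, 141, 157] → cuts [12, 30, 95, 105, 122, 136, 145, 161]

All cut coordinates (distinct, sorted): [12, 18, 30, 31, 40, 61, 72, 83, 95, 105, 108, 122, 124, 136, 145, 149, 161]

Fragments:
  12→18: 6 bp
  18→30: 12 bp
  30→31: 1 bp
  31→40: 9 bp
  40→61: 21 bp
  61→72: 11 bp
  72→83: 11 bp
  83→95: 12 bp
  95→105: 10 bp
  105→108: 3 bp
  108→122: 14 bp
  122→124: 2 bp
  124→136: 12 bp
  136→145: 9 bp
  145→149: 4 bp
  149→161: 12 bp
  161→12 (wrap): 166-161+12 = 17 bp

[1,2,3,4,6,9,9,10,11,11,12,12,12,12,14,17,21]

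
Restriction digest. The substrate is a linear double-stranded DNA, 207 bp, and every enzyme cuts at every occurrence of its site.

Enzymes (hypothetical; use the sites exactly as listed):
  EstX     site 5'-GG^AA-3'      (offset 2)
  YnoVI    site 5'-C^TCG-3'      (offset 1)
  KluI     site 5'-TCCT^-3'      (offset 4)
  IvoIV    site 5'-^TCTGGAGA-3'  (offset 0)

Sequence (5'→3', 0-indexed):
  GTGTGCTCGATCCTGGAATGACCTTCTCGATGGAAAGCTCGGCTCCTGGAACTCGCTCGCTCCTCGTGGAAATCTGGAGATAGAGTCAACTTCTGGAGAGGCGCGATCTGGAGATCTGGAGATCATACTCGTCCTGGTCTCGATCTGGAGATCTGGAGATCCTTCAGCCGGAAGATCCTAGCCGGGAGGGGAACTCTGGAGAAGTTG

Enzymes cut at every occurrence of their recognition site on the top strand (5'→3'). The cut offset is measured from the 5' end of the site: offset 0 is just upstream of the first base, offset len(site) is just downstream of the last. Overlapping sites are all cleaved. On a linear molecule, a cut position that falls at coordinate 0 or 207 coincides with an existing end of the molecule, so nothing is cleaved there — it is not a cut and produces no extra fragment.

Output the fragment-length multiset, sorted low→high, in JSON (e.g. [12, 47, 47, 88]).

Per-enzyme occurrences:
  EstX (GGAA, off=2): starts [14, 31, 47, 67, 169, 189] → cuts [16, 33, 49, 69, 171, 191]
  YnoVI (CTCG, off=1): starts [5, 25, 37, 51, 55, 62, 127, 138] → cuts [6, 26, 38, 52, 56, 63, 128, 139]
  KluI (TCCT, off=4): starts [10, 43, 60, 131, 159, 175] → cuts [14, 47, 64, 135, 163, 179]
  IvoIV (TCTGGAGA, off=0): starts [72, 91, 106, 114, 143, 151, 194] → cuts [72, 91, 106, 114, 143, 151, 194]

Pooled cuts: [6, 14, 16, 26, 33, 38, 47, 49, 52, 56, 63, 64, 69, 72, 91, 106, 114, 128, 135, 139, 143, 151, 163, 171, 179, 191, 194]

Fragment lengths:
  [0,6): 6 bp
  [6,14): 8 bp
  [14,16): 2 bp
  [16,26): 10 bp
  [26,33): 7 bp
  [33,38): 5 bp
  [38,47): 9 bp
  [47,49): 2 bp
  [49,52): 3 bp
  [52,56): 4 bp
  [56,63): 7 bp
  [63,64): 1 bp
  [64,69): 5 bp
  [69,72): 3 bp
  [72,91): 19 bp
  [91,106): 15 bp
  [106,114): 8 bp
  [114,128): 14 bp
  [128,135): 7 bp
  [135,139): 4 bp
  [139,143): 4 bp
  [143,151): 8 bp
  [151,163): 12 bp
  [163,171): 8 bp
  [171,179): 8 bp
  [179,191): 12 bp
  [191,194): 3 bp
  [194,207): 13 bp

[1,2,2,3,3,3,4,4,4,5,5,6,7,7,7,8,8,8,8,8,9,10,12,12,13,14,15,19]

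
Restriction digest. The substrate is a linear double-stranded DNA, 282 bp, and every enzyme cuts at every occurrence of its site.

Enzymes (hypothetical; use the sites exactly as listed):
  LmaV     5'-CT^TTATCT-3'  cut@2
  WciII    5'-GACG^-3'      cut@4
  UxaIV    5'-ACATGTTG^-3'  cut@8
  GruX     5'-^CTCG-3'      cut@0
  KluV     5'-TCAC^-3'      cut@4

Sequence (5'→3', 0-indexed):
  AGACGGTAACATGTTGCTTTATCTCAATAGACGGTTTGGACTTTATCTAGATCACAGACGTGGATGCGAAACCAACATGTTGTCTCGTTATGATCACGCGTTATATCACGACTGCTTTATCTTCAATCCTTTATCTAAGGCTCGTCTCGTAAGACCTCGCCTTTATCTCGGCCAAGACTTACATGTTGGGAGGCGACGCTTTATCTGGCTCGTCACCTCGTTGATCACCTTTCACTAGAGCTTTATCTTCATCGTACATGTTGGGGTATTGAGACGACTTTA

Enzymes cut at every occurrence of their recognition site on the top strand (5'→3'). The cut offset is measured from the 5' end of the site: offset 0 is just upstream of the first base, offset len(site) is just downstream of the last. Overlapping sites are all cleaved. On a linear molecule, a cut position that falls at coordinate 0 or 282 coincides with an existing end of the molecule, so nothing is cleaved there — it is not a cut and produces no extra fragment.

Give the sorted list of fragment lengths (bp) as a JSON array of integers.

[1,2,2,4,5,5,5,6,7,7,7,7,8,8,9,10,10,10,11,12,12,13,13,14,14,15,21,22,22]

Per-enzyme occurrences:
  LmaV (CTTTATCT, off=2): starts [16, 40, 114, 128, 160, 198, 240] → cuts [18, 42, 116, 130, 162, 200, 242]
  WciII (GACG, off=4): starts [1, 29, 56, 194, 272] → cuts [5, 33, 60, 198, 276]
  UxaIV (ACATGTTG, off=8): starts [8, 74, 180, 255] → cuts [16, 82, 188, 263]
  GruX (CTCG, off=0): starts [83, 140, 145, 155, 166, 208, 216] → cuts [83, 140, 145, 155, 166, 208, 216]
  KluV (TCAC, off=4): starts [51, 93, 105, 212, 224, 231] → cuts [55, 97, 109, 216, 228, 235]

Pooled cuts: [5, 16, 18, 33, 42, 55, 60, 82, 83, 97, 109, 116, 130, 140, 145, 155, 162, 166, 188, 198, 200, 208, 216, 228, 235, 242, 263, 276]

Fragment lengths:
  [0,5): 5 bp
  [5,16): 11 bp
  [16,18): 2 bp
  [18,33): 15 bp
  [33,42): 9 bp
  [42,55): 13 bp
  [55,60): 5 bp
  [60,82): 22 bp
  [82,83): 1 bp
  [83,97): 14 bp
  [97,109): 12 bp
  [109,116): 7 bp
  [116,130): 14 bp
  [130,140): 10 bp
  [140,145): 5 bp
  [145,155): 10 bp
  [155,162): 7 bp
  [162,166): 4 bp
  [166,188): 22 bp
  [188,198): 10 bp
  [198,200): 2 bp
  [200,208): 8 bp
  [208,216): 8 bp
  [216,228): 12 bp
  [228,235): 7 bp
  [235,242): 7 bp
  [242,263): 21 bp
  [263,276): 13 bp
  [276,282): 6 bp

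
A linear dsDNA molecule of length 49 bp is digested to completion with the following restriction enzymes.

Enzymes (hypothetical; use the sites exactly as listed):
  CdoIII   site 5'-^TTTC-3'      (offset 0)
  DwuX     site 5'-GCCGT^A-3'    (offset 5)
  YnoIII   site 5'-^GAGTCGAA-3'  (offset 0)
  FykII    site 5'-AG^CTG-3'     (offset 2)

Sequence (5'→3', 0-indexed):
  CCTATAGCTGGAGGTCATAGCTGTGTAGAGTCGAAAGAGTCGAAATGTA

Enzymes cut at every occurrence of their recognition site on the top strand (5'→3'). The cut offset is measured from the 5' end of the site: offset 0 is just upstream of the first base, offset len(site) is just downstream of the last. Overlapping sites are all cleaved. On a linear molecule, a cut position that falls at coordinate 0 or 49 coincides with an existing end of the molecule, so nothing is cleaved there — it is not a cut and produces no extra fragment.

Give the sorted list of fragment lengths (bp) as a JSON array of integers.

Per-enzyme occurrences:
  CdoIII (TTTC, off=0): no sites
  DwuX (GCCGTA, off=5): no sites
  YnoIII GAGTCGAA/0: at [27, 36] ⇒ [27, 36]
  FykII AGCTG/2: at [5, 18] ⇒ [7, 20]

Pooled cuts: [7, 20, 27, 36]

Fragment lengths:
  [0,7): 7 bp
  [7,20): 13 bp
  [20,27): 7 bp
  [27,36): 9 bp
  [36,49): 13 bp

[7,7,9,13,13]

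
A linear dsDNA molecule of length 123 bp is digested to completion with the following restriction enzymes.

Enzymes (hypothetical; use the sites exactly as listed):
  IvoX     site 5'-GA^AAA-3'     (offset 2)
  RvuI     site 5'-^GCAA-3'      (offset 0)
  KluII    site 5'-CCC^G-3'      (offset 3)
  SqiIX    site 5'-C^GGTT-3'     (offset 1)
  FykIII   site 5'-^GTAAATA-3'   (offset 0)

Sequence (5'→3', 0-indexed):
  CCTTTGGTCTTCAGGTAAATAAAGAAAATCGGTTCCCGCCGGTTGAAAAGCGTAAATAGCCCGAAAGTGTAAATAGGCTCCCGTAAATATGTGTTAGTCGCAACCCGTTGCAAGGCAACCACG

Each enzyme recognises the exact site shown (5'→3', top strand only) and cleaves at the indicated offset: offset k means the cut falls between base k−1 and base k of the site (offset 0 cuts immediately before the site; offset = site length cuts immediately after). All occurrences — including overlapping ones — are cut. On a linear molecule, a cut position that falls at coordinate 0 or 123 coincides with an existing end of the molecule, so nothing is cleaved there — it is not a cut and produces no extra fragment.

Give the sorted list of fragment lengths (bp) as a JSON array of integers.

[3,3,5,5,5,6,6,7,7,9,11,11,14,14,17]

Scan for sites:
  IvoX (GAAAA, off=2): starts [23, 44] → cuts [25, 46]
  RvuI (GCAA, off=0): starts [99, 109, 114] → cuts [99, 109, 114]
  KluII (CCCG, off=3): starts [34, 59, 79, 103] → cuts [37, 62, 82, 106]
  SqiIX (CGGTT, off=1): starts [29, 39] → cuts [30, 40]
  FykIII (GTAAATA, off=0): starts [14, 51, 68, 82] → cuts [14, 51, 68, 82]

All cut coordinates (distinct, sorted): [14, 25, 30, 37, 40, 46, 51, 62, 68, 82, 99, 106, 109, 114]

Fragment lengths:
  [0,14): 14 bp
  [14,25): 11 bp
  [25,30): 5 bp
  [30,37): 7 bp
  [37,40): 3 bp
  [40,46): 6 bp
  [46,51): 5 bp
  [51,62): 11 bp
  [62,68): 6 bp
  [68,82): 14 bp
  [82,99): 17 bp
  [99,106): 7 bp
  [106,109): 3 bp
  [109,114): 5 bp
  [114,123): 9 bp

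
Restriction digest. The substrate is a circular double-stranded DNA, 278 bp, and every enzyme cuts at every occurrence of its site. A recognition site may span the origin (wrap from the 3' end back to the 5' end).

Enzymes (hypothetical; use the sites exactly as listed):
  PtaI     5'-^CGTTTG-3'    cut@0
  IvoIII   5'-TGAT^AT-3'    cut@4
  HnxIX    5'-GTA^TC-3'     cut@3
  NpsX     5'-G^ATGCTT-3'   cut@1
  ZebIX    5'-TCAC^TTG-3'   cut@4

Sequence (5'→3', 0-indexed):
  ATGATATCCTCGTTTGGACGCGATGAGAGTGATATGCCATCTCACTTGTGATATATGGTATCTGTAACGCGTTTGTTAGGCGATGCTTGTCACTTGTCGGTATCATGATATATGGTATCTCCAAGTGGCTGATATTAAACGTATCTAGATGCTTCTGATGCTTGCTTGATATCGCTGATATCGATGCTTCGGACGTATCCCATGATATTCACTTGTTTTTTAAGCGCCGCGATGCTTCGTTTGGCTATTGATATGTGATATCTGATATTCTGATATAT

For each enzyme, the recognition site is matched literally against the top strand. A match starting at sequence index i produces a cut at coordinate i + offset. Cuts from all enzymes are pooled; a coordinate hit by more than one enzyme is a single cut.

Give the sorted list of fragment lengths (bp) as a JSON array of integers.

Site scan:
  PtaI CGTTTG/0: at [10, 69, 237] ⇒ [10, 69, 237]
  IvoIII TGATAT/4: at [1, 29, 48, 105, 129, 166, 175, 202, 248, 255, 262, 270] ⇒ [5, 33, 52, 109, 133, 170, 179, 206, 252, 259, 266, 274]
  HnxIX GTATC/3: at [57, 99, 114, 140, 194] ⇒ [60, 102, 117, 143, 197]
  NpsX GATGCTT/1: at [81, 147, 156, 182, 230] ⇒ [82, 148, 157, 183, 231]
  ZebIX TCACTTG/4: at [41, 89, 208] ⇒ [45, 93, 212]

All cut coordinates (distinct, sorted): [5, 10, 33, 45, 52, 60, 69, 82, 93, 102, 109, 117, 133, 143, 148, 157, 170, 179, 183, 197, 206, 212, 231, 237, 252, 259, 266, 274]

Fragment lengths:
  5→10: 5 bp
  10→33: 23 bp
  33→45: 12 bp
  45→52: 7 bp
  52→60: 8 bp
  60→69: 9 bp
  69→82: 13 bp
  82→93: 11 bp
  93→102: 9 bp
  102→109: 7 bp
  109→117: 8 bp
  117→133: 16 bp
  133→143: 10 bp
  143→148: 5 bp
  148→157: 9 bp
  157→170: 13 bp
  170→179: 9 bp
  179→183: 4 bp
  183→197: 14 bp
  197→206: 9 bp
  206→212: 6 bp
  212→231: 19 bp
  231→237: 6 bp
  237→252: 15 bp
  252→259: 7 bp
  259→266: 7 bp
  266→274: 8 bp
  274→5 (wrap): 278-274+5 = 9 bp

[4,5,5,6,6,7,7,7,7,8,8,8,9,9,9,9,9,9,10,11,12,13,13,14,15,16,19,23]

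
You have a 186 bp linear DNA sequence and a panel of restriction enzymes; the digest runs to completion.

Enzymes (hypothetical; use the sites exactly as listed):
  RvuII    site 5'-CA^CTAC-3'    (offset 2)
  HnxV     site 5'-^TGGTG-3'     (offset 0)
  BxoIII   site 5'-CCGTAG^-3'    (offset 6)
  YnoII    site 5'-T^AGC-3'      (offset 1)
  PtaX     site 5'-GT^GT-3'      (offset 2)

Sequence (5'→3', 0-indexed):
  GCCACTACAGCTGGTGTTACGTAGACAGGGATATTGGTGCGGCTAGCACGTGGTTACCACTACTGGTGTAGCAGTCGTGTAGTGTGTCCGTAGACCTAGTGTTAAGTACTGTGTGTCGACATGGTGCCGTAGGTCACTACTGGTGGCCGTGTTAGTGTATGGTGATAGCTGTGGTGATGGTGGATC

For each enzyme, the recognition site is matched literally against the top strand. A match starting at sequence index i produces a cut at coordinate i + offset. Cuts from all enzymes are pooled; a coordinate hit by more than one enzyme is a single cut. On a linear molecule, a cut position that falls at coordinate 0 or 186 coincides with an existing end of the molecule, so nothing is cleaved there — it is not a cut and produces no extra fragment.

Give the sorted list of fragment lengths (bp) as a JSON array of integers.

Per-enzyme occurrences:
  RvuII CACTAC/2: at [2, 57, 134] ⇒ [4, 59, 136]
  HnxV TGGTG/0: at [11, 34, 63, 121, 140, 159, 171, 177] ⇒ [11, 34, 63, 121, 140, 159, 171, 177]
  BxoIII CCGTAG/6: at [87, 126] ⇒ [93, 132]
  YnoII TAGC/1: at [43, 68, 165] ⇒ [44, 69, 166]
  PtaX GTGT/2: at [13, 65, 76, 81, 83, 98, 110, 112, 148, 154] ⇒ [15, 67, 78, 83, 85, 100, 112, 114, 150, 156]

All cut coordinates (distinct, sorted): [4, 11, 15, 34, 44, 59, 63, 67, 69, 78, 83, 85, 93, 100, 112, 114, 121, 132, 136, 140, 150, 156, 159, 166, 171, 177]

Fragment lengths:
  [0,4): 4 bp
  [4,11): 7 bp
  [11,15): 4 bp
  [15,34): 19 bp
  [34,44): 10 bp
  [44,59): 15 bp
  [59,63): 4 bp
  [63,67): 4 bp
  [67,69): 2 bp
  [69,78): 9 bp
  [78,83): 5 bp
  [83,85): 2 bp
  [85,93): 8 bp
  [93,100): 7 bp
  [100,112): 12 bp
  [112,114): 2 bp
  [114,121): 7 bp
  [121,132): 11 bp
  [132,136): 4 bp
  [136,140): 4 bp
  [140,150): 10 bp
  [150,156): 6 bp
  [156,159): 3 bp
  [159,166): 7 bp
  [166,171): 5 bp
  [171,177): 6 bp
  [177,186): 9 bp

[2,2,2,3,4,4,4,4,4,4,5,5,6,6,7,7,7,7,8,9,9,10,10,11,12,15,19]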